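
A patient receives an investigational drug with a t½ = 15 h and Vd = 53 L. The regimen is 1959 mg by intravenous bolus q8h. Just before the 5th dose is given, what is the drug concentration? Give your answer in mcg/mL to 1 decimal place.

f = (1/2)^(τ/t½) = (1/2)^(8/15) ≈ 0.6910.
C₀ = D/Vd = 1959/53 ≈ 36.962 mcg/mL.
Before the 5th dose, 4 doses have been given. Superposition: Cmin = C₀·(f + f² + … + f^4).
≈ 36.962 × (0.6910 + 0.4775 + 0.3299 + 0.2280) ≈ 36.962 × 1.7264 ≈ 63.811 mcg/mL.

63.8 mcg/mL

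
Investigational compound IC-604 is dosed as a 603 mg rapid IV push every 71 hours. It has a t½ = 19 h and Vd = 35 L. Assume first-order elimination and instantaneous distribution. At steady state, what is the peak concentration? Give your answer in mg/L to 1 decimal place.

τ/t½ = 71/19 ≈ 3.7368, so fraction remaining f = (1/2)^(71/19) ≈ 0.0750.
At steady state, accumulation factor R = 1/(1 − e^(−kτ)) ≈ 1.0811.
Each bolus raises the concentration by D/Vd = 603/35 ≈ 17.229 mg/L.
Cmax,ss = C₀/(1 − f) ≈ 17.229/0.9250 ≈ 18.626 mg/L.

18.6 mg/L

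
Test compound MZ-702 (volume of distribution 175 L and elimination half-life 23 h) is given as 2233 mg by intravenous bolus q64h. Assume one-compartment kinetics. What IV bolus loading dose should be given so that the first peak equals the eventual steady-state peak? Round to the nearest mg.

2613 mg

f = (1/2)^(64/23) ≈ 0.145329; accumulation ratio R = 1/(1−f) ≈ 1.17004.
Loading dose to hit Cmax,ss on first dose: D_load = D_maint·R ≈ 2233 × 1.17004 ≈ 2612.70 mg.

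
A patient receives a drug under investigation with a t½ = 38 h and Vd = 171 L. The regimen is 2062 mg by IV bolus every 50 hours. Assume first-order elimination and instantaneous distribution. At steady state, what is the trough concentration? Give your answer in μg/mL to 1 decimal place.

τ/t½ = 50/38 ≈ 1.3158, so fraction remaining f = (1/2)^(50/38) ≈ 0.4017.
At steady state, accumulation factor R = 1/(1 − e^(−kτ)) ≈ 1.6714.
Each bolus raises the concentration by D/Vd = 2062/171 ≈ 12.058 μg/mL.
Steady-state peak Cmax,ss = C₀·R ≈ 12.058 × 1.6714 ≈ 20.154 μg/mL.
Steady-state trough Cmin,ss = Cmax,ss·f ≈ 20.154 × 0.4017 ≈ 8.096 μg/mL.

8.1 μg/mL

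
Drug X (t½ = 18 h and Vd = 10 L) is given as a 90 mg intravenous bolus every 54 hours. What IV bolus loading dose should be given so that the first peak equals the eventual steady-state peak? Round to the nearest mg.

103 mg

f = (1/2)^(54/18) ≈ 0.125000; accumulation ratio R = 1/(1−f) ≈ 1.14286.
Loading dose to hit Cmax,ss on first dose: D_load = D_maint·R ≈ 90 × 1.14286 ≈ 102.86 mg.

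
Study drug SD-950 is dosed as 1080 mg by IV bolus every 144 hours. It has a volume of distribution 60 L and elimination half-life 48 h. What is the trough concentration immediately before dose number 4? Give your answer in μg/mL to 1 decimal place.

f = (1/2)^(τ/t½) = (1/2)^(144/48) ≈ 0.1250.
C₀ = D/Vd = 1080/60 ≈ 18.000 μg/mL.
Before the 4th dose, 3 doses have been given. Superposition: Cmin = C₀·(f + f² + … + f^3).
≈ 18.000 × (0.1250 + 0.0156 + 0.0020) ≈ 18.000 × 0.1426 ≈ 2.567 μg/mL.

2.6 μg/mL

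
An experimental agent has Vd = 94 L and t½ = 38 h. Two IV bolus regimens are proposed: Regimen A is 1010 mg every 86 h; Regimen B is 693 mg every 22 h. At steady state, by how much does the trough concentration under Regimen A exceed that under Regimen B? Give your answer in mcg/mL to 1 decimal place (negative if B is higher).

Regimen A: f = (1/2)^(86/38) ≈ 0.2083; Cmin,ss = (1010/94)·f/(1−f) ≈ 2.827 mcg/mL.
Regimen B: f = (1/2)^(22/38) ≈ 0.6695; Cmin,ss = (693/94)·f/(1−f) ≈ 14.934 mcg/mL.
Difference ≈ 2.827 − 14.934 ≈ -12.107 mcg/mL.

-12.1 mcg/mL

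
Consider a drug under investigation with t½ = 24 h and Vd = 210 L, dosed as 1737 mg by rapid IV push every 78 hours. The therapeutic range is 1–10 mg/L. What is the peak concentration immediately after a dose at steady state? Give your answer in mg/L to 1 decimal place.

k = ln2/t½ = ln2/24 ≈ 0.028881 h⁻¹; fraction remaining f = e^(−kτ) = e^(−0.028881×78) ≈ 0.1051.
At steady state, accumulation factor R = 1/(1 − e^(−kτ)) ≈ 1.1174.
Each bolus raises the concentration by D/Vd = 1737/210 ≈ 8.271 mg/L.
Steady-state peak Cmax,ss = C₀·R ≈ 8.271 × 1.1174 ≈ 9.242 mg/L.
Peak 9.2 mg/L vs MTC 10 mg/L: below toxic threshold.

9.2 mg/L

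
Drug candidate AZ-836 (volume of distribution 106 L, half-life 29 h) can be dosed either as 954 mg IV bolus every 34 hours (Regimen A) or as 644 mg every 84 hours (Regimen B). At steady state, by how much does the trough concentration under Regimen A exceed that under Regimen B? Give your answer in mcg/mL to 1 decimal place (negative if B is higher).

Regimen A: f = (1/2)^(34/29) ≈ 0.4437; Cmin,ss = (954/106)·f/(1−f) ≈ 7.178 mcg/mL.
Regimen B: f = (1/2)^(84/29) ≈ 0.1343; Cmin,ss = (644/106)·f/(1−f) ≈ 0.943 mcg/mL.
Difference ≈ 7.178 − 0.943 ≈ 6.235 mcg/mL.

6.2 mcg/mL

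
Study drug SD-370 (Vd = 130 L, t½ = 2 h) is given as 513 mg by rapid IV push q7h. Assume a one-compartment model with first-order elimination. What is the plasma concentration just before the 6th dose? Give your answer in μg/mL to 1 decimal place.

f = (1/2)^(τ/t½) = (1/2)^(7/2) ≈ 0.0884.
C₀ = D/Vd = 513/130 ≈ 3.946 μg/mL.
Before the 6th dose, 5 doses have been given. Superposition: Cmin = C₀·(f + f² + … + f^5).
≈ 3.946 × (0.0884 + 0.0078 + 0.0007 + 0.0001 + 0.0000) ≈ 3.946 × 0.0970 ≈ 0.383 μg/mL.

0.4 μg/mL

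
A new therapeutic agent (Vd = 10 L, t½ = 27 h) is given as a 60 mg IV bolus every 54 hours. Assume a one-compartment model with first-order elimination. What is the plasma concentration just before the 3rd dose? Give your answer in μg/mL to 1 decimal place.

f = (1/2)^(τ/t½) = (1/2)^(54/27) ≈ 0.2500.
C₀ = D/Vd = 60/10 ≈ 6.000 μg/mL.
Before the 3rd dose, 2 doses have been given. Superposition: Cmin = C₀·(f + f²).
≈ 6.000 × (0.2500 + 0.0625) ≈ 6.000 × 0.3125 ≈ 1.875 μg/mL.

1.9 μg/mL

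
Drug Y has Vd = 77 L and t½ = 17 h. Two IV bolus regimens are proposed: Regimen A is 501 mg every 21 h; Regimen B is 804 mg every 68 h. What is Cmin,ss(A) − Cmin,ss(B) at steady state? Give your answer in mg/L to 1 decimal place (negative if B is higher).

4.1 mg/L

Regimen A: f = (1/2)^(21/17) ≈ 0.4248; Cmin,ss = (501/77)·f/(1−f) ≈ 4.805 mg/L.
Regimen B: f = (1/2)^(68/17) ≈ 0.0625; Cmin,ss = (804/77)·f/(1−f) ≈ 0.696 mg/L.
Difference ≈ 4.805 − 0.696 ≈ 4.109 mg/L.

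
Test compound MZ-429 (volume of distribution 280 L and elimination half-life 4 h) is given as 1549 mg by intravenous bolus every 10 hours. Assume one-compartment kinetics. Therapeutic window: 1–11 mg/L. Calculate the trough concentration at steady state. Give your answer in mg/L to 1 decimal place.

k = ln2/t½ = ln2/4 ≈ 0.173287 h⁻¹; fraction remaining f = e^(−kτ) = e^(−0.173287×10) ≈ 0.1768.
Accumulation ratio R = 1/(1 − f) ≈ 1/0.8232 ≈ 1.2148.
Single-dose peak C₀ = D/Vd = 1549/280 ≈ 5.532 mg/L.
Cmax,ss = C₀/(1 − f) ≈ 5.532/0.8232 ≈ 6.720 mg/L.
Steady-state trough Cmin,ss = Cmax,ss·f ≈ 6.720 × 0.1768 ≈ 1.188 mg/L.
Trough 1.2 mg/L vs MEC 1 mg/L: adequate.

1.2 mg/L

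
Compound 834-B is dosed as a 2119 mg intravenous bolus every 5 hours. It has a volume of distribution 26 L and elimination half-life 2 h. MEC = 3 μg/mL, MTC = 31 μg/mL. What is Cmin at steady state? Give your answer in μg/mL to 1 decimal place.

k = ln2/t½ = ln2/2 ≈ 0.346574 h⁻¹; fraction remaining f = e^(−kτ) = e^(−0.346574×5) ≈ 0.1768.
At steady state, accumulation factor R = 1/(1 − e^(−kτ)) ≈ 1.2148.
Single-dose peak C₀ = D/Vd = 2119/26 ≈ 81.500 μg/mL.
Steady-state peak Cmax,ss = C₀·R ≈ 81.500 × 1.2148 ≈ 99.006 μg/mL.
Steady-state trough Cmin,ss = Cmax,ss·f ≈ 99.006 × 0.1768 ≈ 17.504 μg/mL.
Trough 17.5 μg/mL vs MEC 3 μg/mL: adequate.

17.5 μg/mL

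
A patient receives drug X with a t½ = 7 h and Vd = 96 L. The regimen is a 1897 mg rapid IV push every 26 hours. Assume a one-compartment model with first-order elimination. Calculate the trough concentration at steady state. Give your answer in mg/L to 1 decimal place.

1.6 mg/L

τ/t½ = 26/7 ≈ 3.7143, so fraction remaining f = (1/2)^(26/7) ≈ 0.0762.
Accumulation ratio R = 1/(1 − f) ≈ 1/0.9238 ≈ 1.0825.
Each bolus raises the concentration by D/Vd = 1897/96 ≈ 19.760 mg/L.
Cmax,ss = C₀/(1 − f) ≈ 19.760/0.9238 ≈ 21.390 mg/L.
Steady-state trough Cmin,ss = Cmax,ss·f ≈ 21.390 × 0.0762 ≈ 1.630 mg/L.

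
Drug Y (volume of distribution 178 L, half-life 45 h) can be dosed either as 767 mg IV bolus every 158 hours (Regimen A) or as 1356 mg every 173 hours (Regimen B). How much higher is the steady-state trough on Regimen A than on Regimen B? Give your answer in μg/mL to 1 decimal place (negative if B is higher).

Regimen A: f = (1/2)^(158/45) ≈ 0.0877; Cmin,ss = (767/178)·f/(1−f) ≈ 0.414 μg/mL.
Regimen B: f = (1/2)^(173/45) ≈ 0.0696; Cmin,ss = (1356/178)·f/(1−f) ≈ 0.570 μg/mL.
Difference ≈ 0.414 − 0.570 ≈ -0.156 μg/mL.

-0.2 μg/mL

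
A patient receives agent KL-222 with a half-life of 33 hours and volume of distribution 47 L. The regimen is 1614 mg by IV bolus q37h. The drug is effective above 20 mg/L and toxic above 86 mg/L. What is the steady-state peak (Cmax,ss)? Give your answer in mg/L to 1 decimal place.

63.6 mg/L

k = ln2/t½ = ln2/33 ≈ 0.021004 h⁻¹; fraction remaining f = e^(−kτ) = e^(−0.021004×37) ≈ 0.4597.
Accumulation ratio R = 1/(1 − f) ≈ 1/0.5403 ≈ 1.8508.
Each bolus raises the concentration by D/Vd = 1614/47 ≈ 34.340 mg/L.
Steady-state peak Cmax,ss = C₀·R ≈ 34.340 × 1.8508 ≈ 63.556 mg/L.
Peak 63.6 mg/L vs MTC 86 mg/L: below toxic threshold.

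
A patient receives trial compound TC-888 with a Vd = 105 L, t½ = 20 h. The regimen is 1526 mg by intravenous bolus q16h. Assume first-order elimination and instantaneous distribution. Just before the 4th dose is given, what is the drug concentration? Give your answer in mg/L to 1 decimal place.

f = (1/2)^(τ/t½) = (1/2)^(16/20) ≈ 0.5743.
C₀ = D/Vd = 1526/105 ≈ 14.533 mg/L.
Before the 4th dose, 3 doses have been given. Superposition: Cmin = C₀·(f + f² + … + f^3).
≈ 14.533 × (0.5743 + 0.3298 + 0.1894) ≈ 14.533 × 1.0935 ≈ 15.892 mg/L.

15.9 mg/L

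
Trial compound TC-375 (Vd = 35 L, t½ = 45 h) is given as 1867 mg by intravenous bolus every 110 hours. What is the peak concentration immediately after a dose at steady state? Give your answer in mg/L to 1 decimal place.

τ/t½ = 110/45 ≈ 2.4444, so fraction remaining f = (1/2)^(110/45) ≈ 0.1837.
Accumulation ratio R = 1/(1 − f) ≈ 1/0.8163 ≈ 1.2250.
Single-dose peak C₀ = D/Vd = 1867/35 ≈ 53.343 mg/L.
Cmax,ss = C₀/(1 − f) ≈ 53.343/0.8163 ≈ 65.347 mg/L.

65.3 mg/L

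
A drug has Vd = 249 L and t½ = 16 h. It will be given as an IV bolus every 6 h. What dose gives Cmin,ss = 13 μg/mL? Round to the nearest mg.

961 mg

τ/t½ = 6/16 ≈ 0.375, so f = (1/2)^(6/16) ≈ 0.771105.
Cmin,ss = (D/Vd)·f/(1−f), so D = Cmin,ss·Vd·(1−f)/f.
D = 13 × 249 × (1−f)/f ≈ 13 × 249 × 0.29684 ≈ 960.87 mg.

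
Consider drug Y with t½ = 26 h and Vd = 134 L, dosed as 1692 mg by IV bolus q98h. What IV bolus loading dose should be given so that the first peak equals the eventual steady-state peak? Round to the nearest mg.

f = (1/2)^(98/26) ≈ 0.073341; accumulation ratio R = 1/(1−f) ≈ 1.07915.
Loading dose to hit Cmax,ss on first dose: D_load = D_maint·R ≈ 1692 × 1.07915 ≈ 1825.92 mg.

1826 mg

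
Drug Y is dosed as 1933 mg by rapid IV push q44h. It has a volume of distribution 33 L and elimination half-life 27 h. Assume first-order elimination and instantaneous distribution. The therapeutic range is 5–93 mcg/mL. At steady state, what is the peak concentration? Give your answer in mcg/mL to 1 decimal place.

86.5 mcg/mL

τ/t½ = 44/27 ≈ 1.6296, so fraction remaining f = (1/2)^(44/27) ≈ 0.3232.
At steady state, accumulation factor R = 1/(1 − e^(−kτ)) ≈ 1.4775.
Single-dose peak C₀ = D/Vd = 1933/33 ≈ 58.576 mcg/mL.
Steady-state peak Cmax,ss = C₀·R ≈ 58.576 × 1.4775 ≈ 86.546 mcg/mL.
Peak 86.5 mcg/mL vs MTC 93 mcg/mL: below toxic threshold.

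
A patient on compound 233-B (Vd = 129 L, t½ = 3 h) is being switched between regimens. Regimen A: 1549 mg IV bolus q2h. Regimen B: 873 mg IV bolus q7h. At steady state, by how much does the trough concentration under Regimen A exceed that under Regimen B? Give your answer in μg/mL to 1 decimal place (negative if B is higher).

18.8 μg/mL

Regimen A: f = (1/2)^(2/3) ≈ 0.6300; Cmin,ss = (1549/129)·f/(1−f) ≈ 20.446 μg/mL.
Regimen B: f = (1/2)^(7/3) ≈ 0.1984; Cmin,ss = (873/129)·f/(1−f) ≈ 1.675 μg/mL.
Difference ≈ 20.446 − 1.675 ≈ 18.771 μg/mL.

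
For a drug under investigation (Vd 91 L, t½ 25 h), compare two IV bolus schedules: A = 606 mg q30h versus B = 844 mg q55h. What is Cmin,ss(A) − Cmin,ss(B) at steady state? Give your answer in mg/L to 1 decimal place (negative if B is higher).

2.6 mg/L

Regimen A: f = (1/2)^(30/25) ≈ 0.4353; Cmin,ss = (606/91)·f/(1−f) ≈ 5.133 mg/L.
Regimen B: f = (1/2)^(55/25) ≈ 0.2176; Cmin,ss = (844/91)·f/(1−f) ≈ 2.579 mg/L.
Difference ≈ 5.133 − 2.579 ≈ 2.554 mg/L.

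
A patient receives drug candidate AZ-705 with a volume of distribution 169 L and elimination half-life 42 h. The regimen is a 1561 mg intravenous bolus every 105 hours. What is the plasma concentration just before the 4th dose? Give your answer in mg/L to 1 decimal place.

2.0 mg/L

f = (1/2)^(τ/t½) = (1/2)^(105/42) ≈ 0.1768.
C₀ = D/Vd = 1561/169 ≈ 9.237 mg/L.
Before the 4th dose, 3 doses have been given. Superposition: Cmin = C₀·(f + f² + … + f^3).
≈ 9.237 × (0.1768 + 0.0313 + 0.0055) ≈ 9.237 × 0.2136 ≈ 1.973 mg/L.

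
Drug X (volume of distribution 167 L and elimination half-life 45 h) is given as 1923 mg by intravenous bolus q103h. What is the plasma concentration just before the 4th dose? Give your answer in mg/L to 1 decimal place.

2.9 mg/L

f = (1/2)^(τ/t½) = (1/2)^(103/45) ≈ 0.2046.
C₀ = D/Vd = 1923/167 ≈ 11.515 mg/L.
Before the 4th dose, 3 doses have been given. Superposition: Cmin = C₀·(f + f² + … + f^3).
≈ 11.515 × (0.2046 + 0.0419 + 0.0086) ≈ 11.515 × 0.2551 ≈ 2.937 mg/L.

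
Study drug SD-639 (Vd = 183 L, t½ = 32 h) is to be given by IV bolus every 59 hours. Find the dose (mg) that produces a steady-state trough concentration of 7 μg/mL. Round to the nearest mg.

3317 mg

τ/t½ = 59/32 ≈ 1.8438, so f = (1/2)^(59/32) ≈ 0.278597.
Cmin,ss = (D/Vd)·f/(1−f), so D = Cmin,ss·Vd·(1−f)/f.
D = 7 × 183 × (1−f)/f ≈ 7 × 183 × 2.58941 ≈ 3317.03 mg.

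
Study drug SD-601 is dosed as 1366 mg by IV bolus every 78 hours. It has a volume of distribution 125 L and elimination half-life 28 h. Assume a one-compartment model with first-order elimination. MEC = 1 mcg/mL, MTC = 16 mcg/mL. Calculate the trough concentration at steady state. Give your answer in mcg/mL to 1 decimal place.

1.9 mcg/mL

τ/t½ = 78/28 ≈ 2.7857, so fraction remaining f = (1/2)^(78/28) ≈ 0.1450.
Accumulation ratio R = 1/(1 − f) ≈ 1/0.8550 ≈ 1.1696.
Each bolus raises the concentration by D/Vd = 1366/125 ≈ 10.928 mcg/mL.
Cmax,ss = C₀/(1 − f) ≈ 10.928/0.8550 ≈ 12.781 mcg/mL.
Steady-state trough Cmin,ss = Cmax,ss·f ≈ 12.781 × 0.1450 ≈ 1.853 mcg/mL.
Trough 1.9 mcg/mL vs MEC 1 mcg/mL: adequate.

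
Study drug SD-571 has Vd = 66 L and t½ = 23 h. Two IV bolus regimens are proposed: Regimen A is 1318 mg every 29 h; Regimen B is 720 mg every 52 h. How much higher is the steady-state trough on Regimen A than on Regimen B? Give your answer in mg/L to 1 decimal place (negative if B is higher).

11.4 mg/L

Regimen A: f = (1/2)^(29/23) ≈ 0.4173; Cmin,ss = (1318/66)·f/(1−f) ≈ 14.301 mg/L.
Regimen B: f = (1/2)^(52/23) ≈ 0.2086; Cmin,ss = (720/66)·f/(1−f) ≈ 2.875 mg/L.
Difference ≈ 14.301 − 2.875 ≈ 11.426 mg/L.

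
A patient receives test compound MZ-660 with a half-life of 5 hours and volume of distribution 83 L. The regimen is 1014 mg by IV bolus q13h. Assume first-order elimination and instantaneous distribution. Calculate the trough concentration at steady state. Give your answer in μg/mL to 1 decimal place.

k = ln2/t½ = ln2/5 ≈ 0.138629 h⁻¹; fraction remaining f = e^(−kτ) = e^(−0.138629×13) ≈ 0.1649.
Accumulation ratio R = 1/(1 − f) ≈ 1/0.8351 ≈ 1.1975.
Single-dose peak C₀ = D/Vd = 1014/83 ≈ 12.217 μg/mL.
Cmax,ss = C₀/(1 − f) ≈ 12.217/0.8351 ≈ 14.629 μg/mL.
One interval later, Cmin,ss = Cmax,ss·e^(−kτ) ≈ 14.629 × 0.1649 ≈ 2.412 μg/mL.

2.4 μg/mL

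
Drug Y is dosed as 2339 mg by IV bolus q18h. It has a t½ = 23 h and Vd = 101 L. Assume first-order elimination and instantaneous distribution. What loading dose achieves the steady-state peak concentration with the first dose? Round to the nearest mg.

5587 mg

f = (1/2)^(18/23) ≈ 0.581315; accumulation ratio R = 1/(1−f) ≈ 2.38843.
Loading dose to hit Cmax,ss on first dose: D_load = D_maint·R ≈ 2339 × 2.38843 ≈ 5586.54 mg.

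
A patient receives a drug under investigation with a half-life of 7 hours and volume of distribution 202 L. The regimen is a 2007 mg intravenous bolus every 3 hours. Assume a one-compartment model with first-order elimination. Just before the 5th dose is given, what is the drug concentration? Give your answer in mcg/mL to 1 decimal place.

20.0 mcg/mL

f = (1/2)^(τ/t½) = (1/2)^(3/7) ≈ 0.7430.
C₀ = D/Vd = 2007/202 ≈ 9.936 mcg/mL.
Before the 5th dose, 4 doses have been given. Superposition: Cmin = C₀·(f + f² + … + f^4).
≈ 9.936 × (0.7430 + 0.5520 + 0.4102 + 0.3048) ≈ 9.936 × 2.0100 ≈ 19.971 mcg/mL.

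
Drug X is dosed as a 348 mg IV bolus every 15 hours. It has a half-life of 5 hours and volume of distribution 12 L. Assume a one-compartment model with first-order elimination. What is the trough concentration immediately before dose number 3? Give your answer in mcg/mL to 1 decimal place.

f = (1/2)^(τ/t½) = (1/2)^(15/5) ≈ 0.1250.
C₀ = D/Vd = 348/12 ≈ 29.000 mcg/mL.
Before the 3rd dose, 2 doses have been given. Superposition: Cmin = C₀·(f + f²).
≈ 29.000 × (0.1250 + 0.0156) ≈ 29.000 × 0.1406 ≈ 4.077 mcg/mL.

4.1 mcg/mL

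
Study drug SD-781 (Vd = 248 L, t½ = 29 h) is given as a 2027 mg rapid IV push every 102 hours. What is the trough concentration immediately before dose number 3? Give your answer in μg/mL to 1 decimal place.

f = (1/2)^(τ/t½) = (1/2)^(102/29) ≈ 0.0873.
C₀ = D/Vd = 2027/248 ≈ 8.173 μg/mL.
Before the 3rd dose, 2 doses have been given. Superposition: Cmin = C₀·(f + f²).
≈ 8.173 × (0.0873 + 0.0076) ≈ 8.173 × 0.0949 ≈ 0.776 μg/mL.

0.8 μg/mL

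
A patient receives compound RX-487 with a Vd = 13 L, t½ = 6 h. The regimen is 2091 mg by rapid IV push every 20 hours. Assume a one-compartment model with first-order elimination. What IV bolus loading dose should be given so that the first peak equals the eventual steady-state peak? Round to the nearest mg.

2321 mg

f = (1/2)^(20/6) ≈ 0.099213; accumulation ratio R = 1/(1−f) ≈ 1.11014.
Loading dose to hit Cmax,ss on first dose: D_load = D_maint·R ≈ 2091 × 1.11014 ≈ 2321.30 mg.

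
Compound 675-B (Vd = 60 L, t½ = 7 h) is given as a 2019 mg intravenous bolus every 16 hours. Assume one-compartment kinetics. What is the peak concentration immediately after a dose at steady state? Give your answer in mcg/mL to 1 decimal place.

42.3 mcg/mL

τ/t½ = 16/7 ≈ 2.2857, so fraction remaining f = (1/2)^(16/7) ≈ 0.2051.
At steady state, accumulation factor R = 1/(1 − e^(−kτ)) ≈ 1.2580.
Each bolus raises the concentration by D/Vd = 2019/60 ≈ 33.650 mcg/mL.
Steady-state peak Cmax,ss = C₀·R ≈ 33.650 × 1.2580 ≈ 42.332 mcg/mL.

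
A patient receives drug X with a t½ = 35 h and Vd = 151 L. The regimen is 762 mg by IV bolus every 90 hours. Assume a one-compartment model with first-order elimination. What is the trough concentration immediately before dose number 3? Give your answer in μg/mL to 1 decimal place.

f = (1/2)^(τ/t½) = (1/2)^(90/35) ≈ 0.1682.
C₀ = D/Vd = 762/151 ≈ 5.046 μg/mL.
Before the 3rd dose, 2 doses have been given. Superposition: Cmin = C₀·(f + f²).
≈ 5.046 × (0.1682 + 0.0283) ≈ 5.046 × 0.1965 ≈ 0.992 μg/mL.

1.0 μg/mL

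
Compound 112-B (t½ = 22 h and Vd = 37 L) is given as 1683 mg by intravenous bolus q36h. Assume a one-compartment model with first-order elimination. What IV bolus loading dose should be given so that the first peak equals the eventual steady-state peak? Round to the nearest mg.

f = (1/2)^(36/22) ≈ 0.321666; accumulation ratio R = 1/(1−f) ≈ 1.47420.
Loading dose to hit Cmax,ss on first dose: D_load = D_maint·R ≈ 1683 × 1.47420 ≈ 2481.08 mg.

2481 mg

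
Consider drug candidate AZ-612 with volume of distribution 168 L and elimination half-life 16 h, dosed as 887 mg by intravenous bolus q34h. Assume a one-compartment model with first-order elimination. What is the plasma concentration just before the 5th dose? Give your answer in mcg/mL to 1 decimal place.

f = (1/2)^(τ/t½) = (1/2)^(34/16) ≈ 0.2293.
C₀ = D/Vd = 887/168 ≈ 5.280 mcg/mL.
Before the 5th dose, 4 doses have been given. Superposition: Cmin = C₀·(f + f² + … + f^4).
≈ 5.280 × (0.2293 + 0.0526 + 0.0121 + 0.0028) ≈ 5.280 × 0.2968 ≈ 1.567 mcg/mL.

1.6 mcg/mL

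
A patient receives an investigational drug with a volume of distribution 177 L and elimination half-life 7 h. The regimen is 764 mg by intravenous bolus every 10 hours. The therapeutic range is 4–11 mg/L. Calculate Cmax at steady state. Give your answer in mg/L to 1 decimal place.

6.9 mg/L

τ/t½ = 10/7 ≈ 1.4286, so fraction remaining f = (1/2)^(10/7) ≈ 0.3715.
Accumulation ratio R = 1/(1 − f) ≈ 1/0.6285 ≈ 1.5911.
Single-dose peak C₀ = D/Vd = 764/177 ≈ 4.316 mg/L.
Cmax,ss = C₀/(1 − f) ≈ 4.316/0.6285 ≈ 6.867 mg/L.
Peak 6.9 mg/L vs MTC 11 mg/L: below toxic threshold.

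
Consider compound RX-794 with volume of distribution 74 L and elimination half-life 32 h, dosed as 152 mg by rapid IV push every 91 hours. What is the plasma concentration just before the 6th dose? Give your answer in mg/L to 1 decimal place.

f = (1/2)^(τ/t½) = (1/2)^(91/32) ≈ 0.1393.
C₀ = D/Vd = 152/74 ≈ 2.054 mg/L.
Before the 6th dose, 5 doses have been given. Superposition: Cmin = C₀·(f + f² + … + f^5).
≈ 2.054 × (0.1393 + 0.0194 + 0.0027 + 0.0004 + 0.0001) ≈ 2.054 × 0.1619 ≈ 0.333 mg/L.

0.3 mg/L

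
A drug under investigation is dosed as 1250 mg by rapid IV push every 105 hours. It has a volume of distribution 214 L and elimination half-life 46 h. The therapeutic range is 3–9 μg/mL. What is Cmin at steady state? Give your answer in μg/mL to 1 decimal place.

Over one 105-h interval, 105/46 ≈ 2.2826 half-lives elapse, leaving f ≈ 0.2055 of each dose.
Accumulation ratio R = 1/(1 − f) ≈ 1/0.7945 ≈ 1.2587.
Single-dose peak C₀ = D/Vd = 1250/214 ≈ 5.841 μg/mL.
Steady-state peak Cmax,ss = C₀·R ≈ 5.841 × 1.2587 ≈ 7.352 μg/mL.
One interval later, Cmin,ss = Cmax,ss·e^(−kτ) ≈ 7.352 × 0.2055 ≈ 1.511 μg/mL.
Trough 1.5 μg/mL vs MEC 3 μg/mL: subtherapeutic.

1.5 μg/mL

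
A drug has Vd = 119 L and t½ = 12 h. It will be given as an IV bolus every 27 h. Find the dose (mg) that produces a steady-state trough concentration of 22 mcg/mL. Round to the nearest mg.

9835 mg

τ/t½ = 27/12 ≈ 2.25, so f = (1/2)^(27/12) ≈ 0.210224.
Cmin,ss = (D/Vd)·f/(1−f), so D = Cmin,ss·Vd·(1−f)/f.
D = 22 × 119 × (1−f)/f ≈ 22 × 119 × 3.75683 ≈ 9835.38 mg.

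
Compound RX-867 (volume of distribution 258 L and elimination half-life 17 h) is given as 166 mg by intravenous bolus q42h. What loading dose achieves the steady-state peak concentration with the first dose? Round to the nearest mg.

f = (1/2)^(42/17) ≈ 0.180418; accumulation ratio R = 1/(1−f) ≈ 1.22013.
Loading dose to hit Cmax,ss on first dose: D_load = D_maint·R ≈ 166 × 1.22013 ≈ 202.54 mg.

203 mg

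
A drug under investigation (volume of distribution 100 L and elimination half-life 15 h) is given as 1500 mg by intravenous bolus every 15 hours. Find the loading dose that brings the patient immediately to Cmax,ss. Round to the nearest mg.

3000 mg

f = (1/2)^(15/15) ≈ 0.500000; accumulation ratio R = 1/(1−f) ≈ 2.00000.
Loading dose to hit Cmax,ss on first dose: D_load = D_maint·R ≈ 1500 × 2.00000 ≈ 3000.00 mg.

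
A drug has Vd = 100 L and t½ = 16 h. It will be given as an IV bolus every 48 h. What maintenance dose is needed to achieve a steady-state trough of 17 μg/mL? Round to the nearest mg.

11900 mg

τ/t½ = 48/16 ≈ 3, so f = (1/2)^(48/16) ≈ 0.125000.
Cmin,ss = (D/Vd)·f/(1−f), so D = Cmin,ss·Vd·(1−f)/f.
D = 17 × 100 × (1−f)/f ≈ 17 × 100 × 7.00000 ≈ 11900.00 mg.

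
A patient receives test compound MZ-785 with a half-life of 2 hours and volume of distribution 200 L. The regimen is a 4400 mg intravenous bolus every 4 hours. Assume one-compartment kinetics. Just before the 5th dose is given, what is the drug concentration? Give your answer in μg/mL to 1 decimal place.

7.3 μg/mL

f = (1/2)^(τ/t½) = (1/2)^(4/2) ≈ 0.2500.
C₀ = D/Vd = 4400/200 ≈ 22.000 μg/mL.
Before the 5th dose, 4 doses have been given. Superposition: Cmin = C₀·(f + f² + … + f^4).
≈ 22.000 × (0.2500 + 0.0625 + 0.0156 + 0.0039) ≈ 22.000 × 0.3320 ≈ 7.304 μg/mL.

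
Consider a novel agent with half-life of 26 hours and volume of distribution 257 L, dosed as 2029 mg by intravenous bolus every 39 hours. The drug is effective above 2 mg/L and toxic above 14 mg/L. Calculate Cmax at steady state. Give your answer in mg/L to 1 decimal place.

τ/t½ = 39/26 ≈ 1.5, so fraction remaining f = (1/2)^(39/26) ≈ 0.3536.
Accumulation ratio R = 1/(1 − f) ≈ 1/0.6464 ≈ 1.5470.
Single-dose peak C₀ = D/Vd = 2029/257 ≈ 7.895 mg/L.
Steady-state peak Cmax,ss = C₀·R ≈ 7.895 × 1.5470 ≈ 12.214 mg/L.
Peak 12.2 mg/L vs MTC 14 mg/L: below toxic threshold.

12.2 mg/L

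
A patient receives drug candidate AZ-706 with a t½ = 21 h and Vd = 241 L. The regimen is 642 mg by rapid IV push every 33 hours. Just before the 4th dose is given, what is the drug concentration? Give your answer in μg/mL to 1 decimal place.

f = (1/2)^(τ/t½) = (1/2)^(33/21) ≈ 0.3365.
C₀ = D/Vd = 642/241 ≈ 2.664 μg/mL.
Before the 4th dose, 3 doses have been given. Superposition: Cmin = C₀·(f + f² + … + f^3).
≈ 2.664 × (0.3365 + 0.1132 + 0.0381) ≈ 2.664 × 0.4878 ≈ 1.299 μg/mL.

1.3 μg/mL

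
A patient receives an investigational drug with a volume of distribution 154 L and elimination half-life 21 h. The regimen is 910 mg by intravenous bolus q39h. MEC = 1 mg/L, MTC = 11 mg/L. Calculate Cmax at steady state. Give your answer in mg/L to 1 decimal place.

k = ln2/t½ = ln2/21 ≈ 0.033007 h⁻¹; fraction remaining f = e^(−kτ) = e^(−0.033007×39) ≈ 0.2760.
Accumulation ratio R = 1/(1 − f) ≈ 1/0.7240 ≈ 1.3812.
Each bolus raises the concentration by D/Vd = 910/154 ≈ 5.909 mg/L.
Steady-state peak Cmax,ss = C₀·R ≈ 5.909 × 1.3812 ≈ 8.162 mg/L.
Peak 8.2 mg/L vs MTC 11 mg/L: below toxic threshold.

8.2 mg/L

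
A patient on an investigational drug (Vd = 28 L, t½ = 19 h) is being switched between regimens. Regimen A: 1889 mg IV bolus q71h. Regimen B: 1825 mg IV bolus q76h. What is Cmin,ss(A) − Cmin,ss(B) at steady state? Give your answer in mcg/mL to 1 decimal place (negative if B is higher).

Regimen A: f = (1/2)^(71/19) ≈ 0.0750; Cmin,ss = (1889/28)·f/(1−f) ≈ 5.470 mcg/mL.
Regimen B: f = (1/2)^(76/19) ≈ 0.0625; Cmin,ss = (1825/28)·f/(1−f) ≈ 4.345 mcg/mL.
Difference ≈ 5.470 − 4.345 ≈ 1.125 mcg/mL.

1.1 mcg/mL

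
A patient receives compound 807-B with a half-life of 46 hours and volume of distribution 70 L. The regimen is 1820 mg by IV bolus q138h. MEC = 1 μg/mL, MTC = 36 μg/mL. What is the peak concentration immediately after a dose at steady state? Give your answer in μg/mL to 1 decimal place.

The dosing interval is 3 half-lives, so f = 2^(−3) = 0.125.
At steady state, R = 1/(1 − 0.125) = 8/7.
Single-dose peak C₀ = D/Vd = 1820/70 = 26 μg/mL.
Steady-state peak Cmax,ss = C₀·R = 26 × 8/7 ≈ 29.714 μg/mL.
Peak 29.7 μg/mL vs MTC 36 μg/mL: below toxic threshold.

29.7 μg/mL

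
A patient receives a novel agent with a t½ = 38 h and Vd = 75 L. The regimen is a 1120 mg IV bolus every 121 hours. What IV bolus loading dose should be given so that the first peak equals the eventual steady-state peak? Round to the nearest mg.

1258 mg

f = (1/2)^(121/38) ≈ 0.110016; accumulation ratio R = 1/(1−f) ≈ 1.12362.
Loading dose to hit Cmax,ss on first dose: D_load = D_maint·R ≈ 1120 × 1.12362 ≈ 1258.45 mg.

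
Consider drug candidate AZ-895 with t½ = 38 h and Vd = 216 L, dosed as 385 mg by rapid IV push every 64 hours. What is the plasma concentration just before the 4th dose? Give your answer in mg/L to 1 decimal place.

0.8 mg/L

f = (1/2)^(τ/t½) = (1/2)^(64/38) ≈ 0.3112.
C₀ = D/Vd = 385/216 ≈ 1.782 mg/L.
Before the 4th dose, 3 doses have been given. Superposition: Cmin = C₀·(f + f² + … + f^3).
≈ 1.782 × (0.3112 + 0.0968 + 0.0301) ≈ 1.782 × 0.4381 ≈ 0.781 mg/L.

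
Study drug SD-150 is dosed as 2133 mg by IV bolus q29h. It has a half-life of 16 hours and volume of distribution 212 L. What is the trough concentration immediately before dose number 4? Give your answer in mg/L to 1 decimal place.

3.9 mg/L

f = (1/2)^(τ/t½) = (1/2)^(29/16) ≈ 0.2847.
C₀ = D/Vd = 2133/212 ≈ 10.061 mg/L.
Before the 4th dose, 3 doses have been given. Superposition: Cmin = C₀·(f + f² + … + f^3).
≈ 10.061 × (0.2847 + 0.0811 + 0.0231) ≈ 10.061 × 0.3889 ≈ 3.913 mg/L.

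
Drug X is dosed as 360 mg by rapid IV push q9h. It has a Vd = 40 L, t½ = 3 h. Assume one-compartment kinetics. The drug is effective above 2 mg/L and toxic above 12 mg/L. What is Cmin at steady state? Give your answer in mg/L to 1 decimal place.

1.3 mg/L

The dosing interval is 3 half-lives, so f = 2^(−3) = 0.125.
Accumulation ratio R = 1/(1 − f) = 1/0.875 = 8/7.
Single-dose peak C₀ = D/Vd = 360/40 = 9 mg/L.
Steady-state peak Cmax,ss = C₀·R = 9 × 8/7 ≈ 10.286 mg/L.
Steady-state trough Cmin,ss = Cmax,ss·f ≈ 10.286 × 0.125 ≈ 1.286 mg/L.
Trough 1.3 mg/L vs MEC 2 mg/L: subtherapeutic.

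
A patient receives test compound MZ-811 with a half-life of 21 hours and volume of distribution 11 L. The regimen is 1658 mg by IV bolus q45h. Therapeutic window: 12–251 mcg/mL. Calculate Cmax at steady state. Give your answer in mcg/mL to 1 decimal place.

Over one 45-h interval, 45/21 ≈ 2.1429 half-lives elapse, leaving f ≈ 0.2264 of each dose.
Accumulation ratio R = 1/(1 − f) ≈ 1/0.7736 ≈ 1.2927.
Single-dose peak C₀ = D/Vd = 1658/11 ≈ 150.727 mcg/mL.
Cmax,ss = C₀/(1 − f) ≈ 150.727/0.7736 ≈ 194.838 mcg/mL.
Peak 194.8 mcg/mL vs MTC 251 mcg/mL: below toxic threshold.

194.8 mcg/mL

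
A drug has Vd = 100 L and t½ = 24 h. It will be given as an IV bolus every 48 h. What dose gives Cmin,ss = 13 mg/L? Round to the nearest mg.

τ/t½ = 48/24 ≈ 2, so f = (1/2)^(48/24) ≈ 0.250000.
Cmin,ss = (D/Vd)·f/(1−f), so D = Cmin,ss·Vd·(1−f)/f.
D = 13 × 100 × (1−f)/f ≈ 13 × 100 × 3.00000 ≈ 3900.00 mg.

3900 mg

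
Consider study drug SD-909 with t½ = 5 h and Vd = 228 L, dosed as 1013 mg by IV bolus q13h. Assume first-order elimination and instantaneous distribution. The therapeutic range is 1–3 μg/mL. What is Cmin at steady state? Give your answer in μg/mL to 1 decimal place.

0.9 μg/mL

τ/t½ = 13/5 ≈ 2.6, so fraction remaining f = (1/2)^(13/5) ≈ 0.1649.
Single-dose peak C₀ = D/Vd = 1013/228 ≈ 4.443 μg/mL.
Steady-state trough Cmin,ss = C₀·f/(1−f) ≈ 4.443 × 0.1649/0.8351 ≈ 0.877 μg/mL.
Trough 0.9 μg/mL vs MEC 1 μg/mL: subtherapeutic.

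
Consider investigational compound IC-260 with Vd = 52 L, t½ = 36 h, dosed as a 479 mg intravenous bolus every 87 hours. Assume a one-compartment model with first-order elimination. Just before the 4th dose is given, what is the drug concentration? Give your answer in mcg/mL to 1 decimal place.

f = (1/2)^(τ/t½) = (1/2)^(87/36) ≈ 0.1873.
C₀ = D/Vd = 479/52 ≈ 9.212 mcg/mL.
Before the 4th dose, 3 doses have been given. Superposition: Cmin = C₀·(f + f² + … + f^3).
≈ 9.212 × (0.1873 + 0.0351 + 0.0066) ≈ 9.212 × 0.2290 ≈ 2.110 mcg/mL.

2.1 mcg/mL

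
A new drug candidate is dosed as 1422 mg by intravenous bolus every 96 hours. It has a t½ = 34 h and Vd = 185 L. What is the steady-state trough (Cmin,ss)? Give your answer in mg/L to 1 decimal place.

1.3 mg/L

k = ln2/t½ = ln2/34 ≈ 0.020387 h⁻¹; fraction remaining f = e^(−kτ) = e^(−0.020387×96) ≈ 0.1413.
At steady state, accumulation factor R = 1/(1 − e^(−kτ)) ≈ 1.1646.
Each bolus raises the concentration by D/Vd = 1422/185 ≈ 7.686 mg/L.
Cmax,ss = C₀/(1 − f) ≈ 7.686/0.8587 ≈ 8.951 mg/L.
One interval later, Cmin,ss = Cmax,ss·e^(−kτ) ≈ 8.951 × 0.1413 ≈ 1.265 mg/L.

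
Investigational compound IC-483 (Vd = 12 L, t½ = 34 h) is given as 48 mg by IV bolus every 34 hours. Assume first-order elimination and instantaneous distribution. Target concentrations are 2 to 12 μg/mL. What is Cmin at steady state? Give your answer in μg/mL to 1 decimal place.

The dosing interval is 1 half-life, so f = 2^(−1) = 0.5.
Accumulation ratio R = 1/(1 − f) = 1/0.5 = 2/1.
Single-dose peak C₀ = D/Vd = 48/12 = 4 μg/mL.
Steady-state peak Cmax,ss = C₀·R = 4 × 2/1 ≈ 8.000 μg/mL.
Steady-state trough Cmin,ss = Cmax,ss·f ≈ 8.000 × 0.5 ≈ 4.000 μg/mL.
Trough 4.0 μg/mL vs MEC 2 μg/mL: adequate.

4.0 μg/mL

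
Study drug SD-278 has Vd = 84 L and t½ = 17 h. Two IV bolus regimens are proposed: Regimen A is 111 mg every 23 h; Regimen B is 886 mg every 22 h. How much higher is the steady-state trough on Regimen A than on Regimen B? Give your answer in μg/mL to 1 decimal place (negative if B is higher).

Regimen A: f = (1/2)^(23/17) ≈ 0.3915; Cmin,ss = (111/84)·f/(1−f) ≈ 0.850 μg/mL.
Regimen B: f = (1/2)^(22/17) ≈ 0.4078; Cmin,ss = (886/84)·f/(1−f) ≈ 7.263 μg/mL.
Difference ≈ 0.850 − 7.263 ≈ -6.413 μg/mL.

-6.4 μg/mL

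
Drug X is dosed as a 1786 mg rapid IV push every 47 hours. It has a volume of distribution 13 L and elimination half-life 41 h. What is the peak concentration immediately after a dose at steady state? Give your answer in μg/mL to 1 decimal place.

250.6 μg/mL

Over one 47-h interval, 47/41 ≈ 1.1463 half-lives elapse, leaving f ≈ 0.4518 of each dose.
Accumulation ratio R = 1/(1 − f) ≈ 1/0.5482 ≈ 1.8242.
Each bolus raises the concentration by D/Vd = 1786/13 ≈ 137.385 μg/mL.
Steady-state peak Cmax,ss = C₀·R ≈ 137.385 × 1.8242 ≈ 250.618 μg/mL.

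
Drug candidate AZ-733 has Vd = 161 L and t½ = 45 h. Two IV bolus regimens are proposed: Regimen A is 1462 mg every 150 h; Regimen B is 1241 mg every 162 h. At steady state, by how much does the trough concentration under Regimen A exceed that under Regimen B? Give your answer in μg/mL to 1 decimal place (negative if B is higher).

0.3 μg/mL

Regimen A: f = (1/2)^(150/45) ≈ 0.0992; Cmin,ss = (1462/161)·f/(1−f) ≈ 1.000 μg/mL.
Regimen B: f = (1/2)^(162/45) ≈ 0.0825; Cmin,ss = (1241/161)·f/(1−f) ≈ 0.693 μg/mL.
Difference ≈ 1.000 − 0.693 ≈ 0.307 μg/mL.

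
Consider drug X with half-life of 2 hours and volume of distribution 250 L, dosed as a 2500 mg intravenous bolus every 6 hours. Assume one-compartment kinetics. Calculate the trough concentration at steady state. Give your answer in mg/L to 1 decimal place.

1.4 mg/L

τ = 6 h = 3 half-lives, so f = (1/2)^3 = 0.125.
At steady state, R = 1/(1 − 0.125) = 8/7.
Single-dose peak C₀ = D/Vd = 2500/250 = 10 mg/L.
Steady-state peak Cmax,ss = C₀·R = 10 × 8/7 ≈ 11.429 mg/L.
Steady-state trough Cmin,ss = Cmax,ss·f ≈ 11.429 × 0.125 ≈ 1.429 mg/L.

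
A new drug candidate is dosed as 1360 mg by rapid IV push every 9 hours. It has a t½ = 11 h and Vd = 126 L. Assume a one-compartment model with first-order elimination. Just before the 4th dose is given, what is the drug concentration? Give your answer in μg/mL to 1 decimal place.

f = (1/2)^(τ/t½) = (1/2)^(9/11) ≈ 0.5672.
C₀ = D/Vd = 1360/126 ≈ 10.794 μg/mL.
Before the 4th dose, 3 doses have been given. Superposition: Cmin = C₀·(f + f² + … + f^3).
≈ 10.794 × (0.5672 + 0.3217 + 0.1825) ≈ 10.794 × 1.0714 ≈ 11.565 μg/mL.

11.6 μg/mL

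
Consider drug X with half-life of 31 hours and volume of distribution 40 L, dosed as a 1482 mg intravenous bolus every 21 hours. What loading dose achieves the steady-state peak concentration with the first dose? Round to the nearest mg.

f = (1/2)^(21/31) ≈ 0.625283; accumulation ratio R = 1/(1−f) ≈ 2.66868.
Loading dose to hit Cmax,ss on first dose: D_load = D_maint·R ≈ 1482 × 2.66868 ≈ 3954.98 mg.

3955 mg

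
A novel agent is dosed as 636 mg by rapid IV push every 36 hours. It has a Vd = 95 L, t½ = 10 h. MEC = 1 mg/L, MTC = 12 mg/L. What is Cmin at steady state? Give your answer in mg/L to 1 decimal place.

τ/t½ = 36/10 ≈ 3.6, so fraction remaining f = (1/2)^(36/10) ≈ 0.0825.
At steady state, accumulation factor R = 1/(1 − e^(−kτ)) ≈ 1.0899.
Each bolus raises the concentration by D/Vd = 636/95 ≈ 6.695 mg/L.
Cmax,ss = C₀/(1 − f) ≈ 6.695/0.9175 ≈ 7.297 mg/L.
Steady-state trough Cmin,ss = Cmax,ss·f ≈ 7.297 × 0.0825 ≈ 0.602 mg/L.
Trough 0.6 mg/L vs MEC 1 mg/L: subtherapeutic.

0.6 mg/L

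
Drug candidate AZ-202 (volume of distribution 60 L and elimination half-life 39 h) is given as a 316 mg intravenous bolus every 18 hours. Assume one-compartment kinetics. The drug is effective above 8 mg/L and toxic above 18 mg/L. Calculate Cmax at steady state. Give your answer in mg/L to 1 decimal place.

Over one 18-h interval, 18/39 ≈ 0.46154 half-lives elapse, leaving f ≈ 0.7262 of each dose.
At steady state, accumulation factor R = 1/(1 − e^(−kτ)) ≈ 3.6523.
Single-dose peak C₀ = D/Vd = 316/60 ≈ 5.267 mg/L.
Steady-state peak Cmax,ss = C₀·R ≈ 5.267 × 3.6523 ≈ 19.237 mg/L.
Peak 19.2 mg/L vs MTC 18 mg/L: exceeds toxic threshold.

19.2 mg/L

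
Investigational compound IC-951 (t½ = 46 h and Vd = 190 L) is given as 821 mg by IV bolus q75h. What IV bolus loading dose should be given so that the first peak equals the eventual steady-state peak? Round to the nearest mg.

1213 mg

f = (1/2)^(75/46) ≈ 0.322991; accumulation ratio R = 1/(1−f) ≈ 1.47709.
Loading dose to hit Cmax,ss on first dose: D_load = D_maint·R ≈ 821 × 1.47709 ≈ 1212.69 mg.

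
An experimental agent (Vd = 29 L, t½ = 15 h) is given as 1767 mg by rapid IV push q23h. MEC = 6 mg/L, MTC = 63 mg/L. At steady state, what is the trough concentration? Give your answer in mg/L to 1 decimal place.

τ/t½ = 23/15 ≈ 1.5333, so fraction remaining f = (1/2)^(23/15) ≈ 0.3455.
Accumulation ratio R = 1/(1 − f) ≈ 1/0.6545 ≈ 1.5279.
Each bolus raises the concentration by D/Vd = 1767/29 ≈ 60.931 mg/L.
Steady-state peak Cmax,ss = C₀·R ≈ 60.931 × 1.5279 ≈ 93.096 mg/L.
Steady-state trough Cmin,ss = Cmax,ss·f ≈ 93.096 × 0.3455 ≈ 32.165 mg/L.
Trough 32.2 mg/L vs MEC 6 mg/L: adequate.

32.2 mg/L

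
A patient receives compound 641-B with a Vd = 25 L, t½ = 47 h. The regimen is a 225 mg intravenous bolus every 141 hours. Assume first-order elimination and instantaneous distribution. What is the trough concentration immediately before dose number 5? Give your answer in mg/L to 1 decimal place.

1.3 mg/L

f = (1/2)^(τ/t½) = (1/2)^(141/47) ≈ 0.1250.
C₀ = D/Vd = 225/25 ≈ 9.000 mg/L.
Before the 5th dose, 4 doses have been given. Superposition: Cmin = C₀·(f + f² + … + f^4).
≈ 9.000 × (0.1250 + 0.0156 + 0.0020 + 0.0002) ≈ 9.000 × 0.1428 ≈ 1.285 mg/L.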